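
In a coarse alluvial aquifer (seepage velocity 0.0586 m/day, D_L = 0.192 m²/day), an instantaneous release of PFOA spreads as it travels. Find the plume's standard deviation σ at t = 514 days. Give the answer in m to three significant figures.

14.0 m

Dispersive spreading gives a Gaussian with σ² = 2Dt; advection only shifts the center.
σ = √(2 × 0.192 × 514) = 14.0 m.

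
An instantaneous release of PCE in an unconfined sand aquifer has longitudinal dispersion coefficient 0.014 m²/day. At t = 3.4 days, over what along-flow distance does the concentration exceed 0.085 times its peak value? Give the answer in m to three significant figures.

1.37 m

The plume is Gaussian with σ = √(2Dt) = √(2 × 0.014 × 3.4) = 0.3085 m.
C/C_peak = exp(−Δx²/(2σ²)) = 0.085 ⇒ Δx = σ·√(−2 ln 0.085) = 0.3085 × 2.220 = 0.6849 m.
Width = 2Δx = 1.37 m.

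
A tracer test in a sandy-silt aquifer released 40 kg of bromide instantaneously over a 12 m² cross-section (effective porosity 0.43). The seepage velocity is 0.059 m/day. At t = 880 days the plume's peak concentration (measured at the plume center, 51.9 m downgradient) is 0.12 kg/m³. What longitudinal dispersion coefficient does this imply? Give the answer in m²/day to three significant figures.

At the plume center C_max = M/(n_e·A·√(4πDt)), so D = M²/(4πt·(n_e·A·C_max)²).
n_e·A·C_max = 0.43 × 12 × 0.12 = 0.6192 kg/m.
D = 40²/(4π × 880 × 0.6192²) = 0.377 m²/day.

0.377 m²/day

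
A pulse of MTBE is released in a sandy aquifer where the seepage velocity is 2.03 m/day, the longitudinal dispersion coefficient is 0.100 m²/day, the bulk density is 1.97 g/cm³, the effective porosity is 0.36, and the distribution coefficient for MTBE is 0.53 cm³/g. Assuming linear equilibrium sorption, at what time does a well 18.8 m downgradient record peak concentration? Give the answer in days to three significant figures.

36.0 days

Retardation factor R = 1 + ρ_b·K_d/n = 1 + 1.97 × 0.53/0.36 = 3.900.
Sorption retards both mechanisms: v_R = v/R = 0.5205 m/day, D_R = D/R = 0.02564 m²/day.
Peak time from v_R²t² + 2D_R t − x² = 0: t = (√(D_R² + v_R²x²) − D_R)/v_R².
√(D_R² + v_R²x²) = √(0.02564² + 0.5205² × 18.8²) = 9.785; v_R² = 0.2709.
t = (9.785 − 0.02564)/0.2709 = 36.0 days.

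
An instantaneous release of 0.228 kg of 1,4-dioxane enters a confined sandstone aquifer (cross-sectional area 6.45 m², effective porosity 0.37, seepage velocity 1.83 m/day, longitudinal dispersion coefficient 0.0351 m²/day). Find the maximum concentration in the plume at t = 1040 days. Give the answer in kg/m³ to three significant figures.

The peak of an instantaneous 1D plume sits at x = vt; there the Gaussian factor is 1 and C_max = M/(n_e·A·√(4πDt)), where n_e·A is the pore area the mass is dissolved in.
√(4πDt) = √(4π × 0.0351 × 1040) = 21.42 m, so C_max = 0.228/(0.37 × 6.45 × 21.42) = 0.00446 kg/m³.

0.00446 kg/m³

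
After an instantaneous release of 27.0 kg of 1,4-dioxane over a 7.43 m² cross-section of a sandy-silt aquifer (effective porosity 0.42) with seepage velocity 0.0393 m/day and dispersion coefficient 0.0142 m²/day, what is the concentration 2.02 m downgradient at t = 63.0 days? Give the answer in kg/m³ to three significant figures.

For an instantaneous plane source, C(x,t) = M/(n_e·A·√(4πDt)) · exp(−(x−vt)²/(4Dt)), with n_e·A the pore (flow) area.
Plume center vt = 0.0393 × 63.0 = 2.4759 m, so the well at 2.02 m is 0.4559 m upgradient of the peak.
√(4πDt) = 3.353 m, giving peak height M/(n_e·A·√(4πDt)) = 27.0/(0.42 × 7.43 × 3.353) = 2.580 kg/m³.
(x−vt)²/(4Dt) = (-0.4559)²/(4 × 0.0142 × 63.0) = 0.05808; exp(−0.05808) = 0.9436.
C = 2.580 × 0.9436 = 2.43 kg/m³.

2.43 kg/m³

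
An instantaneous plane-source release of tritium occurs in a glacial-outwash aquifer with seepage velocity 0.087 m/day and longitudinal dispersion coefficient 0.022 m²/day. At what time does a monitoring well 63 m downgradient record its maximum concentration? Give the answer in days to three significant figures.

For the 1D instantaneous-source solution, setting ∂C/∂t = 0 at fixed x gives v²t² + 2Dt − x² = 0, so t = (√(D² + v²x²) − D)/v².
√(D² + v²x²) = √(0.022² + 0.087² × 63²) = 5.481; v² = 0.007569.
t = (5.481 − 0.022)/0.007569 = 721 days (vs. the pure-advection estimate x/v = 724 d).

721 days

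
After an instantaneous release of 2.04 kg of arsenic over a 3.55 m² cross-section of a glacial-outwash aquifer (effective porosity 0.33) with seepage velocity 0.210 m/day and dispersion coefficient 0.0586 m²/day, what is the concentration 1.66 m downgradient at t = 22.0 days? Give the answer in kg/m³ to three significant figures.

For an instantaneous plane source, C(x,t) = M/(n_e·A·√(4πDt)) · exp(−(x−vt)²/(4Dt)), with n_e·A the pore (flow) area.
Plume center vt = 0.210 × 22.0 = 4.62 m, so the well at 1.66 m is 2.96 m upgradient of the peak.
√(4πDt) = 4.025 m, giving peak height M/(n_e·A·√(4πDt)) = 2.04/(0.33 × 3.55 × 4.025) = 0.4326 kg/m³.
(x−vt)²/(4Dt) = (-2.96)²/(4 × 0.0586 × 22.0) = 1.699; exp(−1.699) = 0.1829.
C = 0.4326 × 0.1829 = 0.0791 kg/m³.

0.0791 kg/m³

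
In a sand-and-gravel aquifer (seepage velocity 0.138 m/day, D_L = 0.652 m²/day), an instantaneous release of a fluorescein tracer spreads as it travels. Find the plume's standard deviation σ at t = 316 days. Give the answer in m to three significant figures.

20.3 m

Dispersive spreading gives a Gaussian with σ² = 2Dt; advection only shifts the center.
σ = √(2 × 0.652 × 316) = 20.3 m.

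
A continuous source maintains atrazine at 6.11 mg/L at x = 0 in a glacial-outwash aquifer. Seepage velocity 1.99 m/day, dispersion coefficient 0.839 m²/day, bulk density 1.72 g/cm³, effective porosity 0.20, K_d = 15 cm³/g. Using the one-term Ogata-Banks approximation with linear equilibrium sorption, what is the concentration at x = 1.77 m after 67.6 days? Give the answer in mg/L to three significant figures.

1.32 mg/L

Retardation factor R = 1 + ρ_b·K_d/n = 1 + 1.72 × 15/0.20 = 130.0.
Sorption retards both mechanisms: v_R = v/R = 0.01531 m/day, D_R = D/R = 0.006454 m²/day.
v_R·t = 0.01531 × 67.6 = 1.034956 m; 2√(D_R t) = 1.321 m; argument = (1.77 − 1.034956)/1.321 = 0.5564.
C = C₀ × ½·erfc(0.5564) = 6.11 × 0.2157 = 1.32 mg/L.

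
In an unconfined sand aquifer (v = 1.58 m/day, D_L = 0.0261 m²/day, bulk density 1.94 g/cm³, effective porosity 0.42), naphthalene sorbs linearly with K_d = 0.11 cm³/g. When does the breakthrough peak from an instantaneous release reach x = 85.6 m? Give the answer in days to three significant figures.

81.7 days

Retardation factor R = 1 + ρ_b·K_d/n = 1 + 1.94 × 0.11/0.42 = 1.508.
Sorption retards both mechanisms: v_R = v/R = 1.048 m/day, D_R = D/R = 0.01731 m²/day.
Peak time from v_R²t² + 2D_R t − x² = 0: t = (√(D_R² + v_R²x²) − D_R)/v_R².
√(D_R² + v_R²x²) = √(0.01731² + 1.048² × 85.6²) = 89.71; v_R² = 1.098.
t = (89.71 − 0.01731)/1.098 = 81.7 days.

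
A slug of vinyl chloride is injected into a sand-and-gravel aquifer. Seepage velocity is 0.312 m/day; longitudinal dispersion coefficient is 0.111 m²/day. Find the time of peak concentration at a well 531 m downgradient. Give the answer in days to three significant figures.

For the 1D instantaneous-source solution, setting ∂C/∂t = 0 at fixed x gives v²t² + 2Dt − x² = 0, so t = (√(D² + v²x²) − D)/v².
√(D² + v²x²) = √(0.111² + 0.312² × 531²) = 165.7; v² = 0.097344.
t = (165.7 − 0.111)/0.097344 = 1700 days (vs. the pure-advection estimate x/v = 1700 d).

1700 days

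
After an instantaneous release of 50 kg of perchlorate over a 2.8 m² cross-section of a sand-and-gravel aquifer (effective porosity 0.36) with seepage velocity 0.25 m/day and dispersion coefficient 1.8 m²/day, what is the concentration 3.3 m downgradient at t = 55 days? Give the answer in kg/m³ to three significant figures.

1.07 kg/m³

For an instantaneous plane source, C(x,t) = M/(n_e·A·√(4πDt)) · exp(−(x−vt)²/(4Dt)), with n_e·A the pore (flow) area.
Plume center vt = 0.25 × 55 = 13.75 m, so the well at 3.3 m is 10.45 m upgradient of the peak.
√(4πDt) = 35.27 m, giving peak height M/(n_e·A·√(4πDt)) = 50/(0.36 × 2.8 × 35.27) = 1.406 kg/m³.
(x−vt)²/(4Dt) = (-10.45)²/(4 × 1.8 × 55) = 0.2758; exp(−0.2758) = 0.7590.
C = 1.406 × 0.7590 = 1.07 kg/m³.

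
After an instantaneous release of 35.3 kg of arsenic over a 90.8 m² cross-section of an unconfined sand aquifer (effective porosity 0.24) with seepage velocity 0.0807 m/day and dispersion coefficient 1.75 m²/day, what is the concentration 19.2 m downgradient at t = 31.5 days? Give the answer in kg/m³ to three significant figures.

For an instantaneous plane source, C(x,t) = M/(n_e·A·√(4πDt)) · exp(−(x−vt)²/(4Dt)), with n_e·A the pore (flow) area.
Plume center vt = 0.0807 × 31.5 = 2.54205 m, so the well at 19.2 m is 16.65795 m downgradient of the peak.
√(4πDt) = 26.32 m, giving peak height M/(n_e·A·√(4πDt)) = 35.3/(0.24 × 90.8 × 26.32) = 0.06154 kg/m³.
(x−vt)²/(4Dt) = (16.65795)²/(4 × 1.75 × 31.5) = 1.258; exp(−1.258) = 0.2842.
C = 0.06154 × 0.2842 = 0.0175 kg/m³.

0.0175 kg/m³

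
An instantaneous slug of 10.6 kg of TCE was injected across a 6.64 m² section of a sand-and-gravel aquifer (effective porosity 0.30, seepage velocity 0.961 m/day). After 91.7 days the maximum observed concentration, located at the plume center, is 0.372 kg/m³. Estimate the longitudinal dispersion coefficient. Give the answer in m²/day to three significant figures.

0.178 m²/day

At the plume center C_max = M/(n_e·A·√(4πDt)), so D = M²/(4πt·(n_e·A·C_max)²).
n_e·A·C_max = 0.30 × 6.64 × 0.372 = 0.7410 kg/m.
D = 10.6²/(4π × 91.7 × 0.7410²) = 0.178 m²/day.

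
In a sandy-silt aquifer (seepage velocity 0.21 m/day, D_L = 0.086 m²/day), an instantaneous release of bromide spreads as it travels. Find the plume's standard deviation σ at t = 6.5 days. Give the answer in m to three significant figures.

Dispersive spreading gives a Gaussian with σ² = 2Dt; advection only shifts the center.
σ = √(2 × 0.086 × 6.5) = 1.06 m.

1.06 m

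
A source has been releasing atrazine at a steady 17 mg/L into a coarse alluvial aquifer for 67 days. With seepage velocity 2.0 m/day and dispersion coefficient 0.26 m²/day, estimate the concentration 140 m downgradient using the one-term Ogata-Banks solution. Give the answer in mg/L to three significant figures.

For a continuous step input, C/C₀ ≈ ½·erfc((x−vt)/(2√(Dt))).
vt = 2.0 × 67 = 134 m and 2√(Dt) = 2√(0.26 × 67) = 8.347 m.
Argument (x−vt)/(2√(Dt)) = (140 − 134)/8.347 = 0.7188; ½·erfc(0.7188) = 0.1547.
C = 17 × 0.1547 = 2.63 mg/L.

2.63 mg/L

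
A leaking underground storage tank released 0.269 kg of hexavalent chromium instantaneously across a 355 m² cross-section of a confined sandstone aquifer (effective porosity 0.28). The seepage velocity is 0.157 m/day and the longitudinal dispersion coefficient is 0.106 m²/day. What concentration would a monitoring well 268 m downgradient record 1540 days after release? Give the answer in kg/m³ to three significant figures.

2.08e-05 kg/m³

For an instantaneous plane source, C(x,t) = M/(n_e·A·√(4πDt)) · exp(−(x−vt)²/(4Dt)), with n_e·A the pore (flow) area.
Plume center vt = 0.157 × 1540 = 241.78 m, so the well at 268 m is 26.22 m downgradient of the peak.
√(4πDt) = 45.29 m, giving peak height M/(n_e·A·√(4πDt)) = 0.269/(0.28 × 355 × 45.29) = 5.975e-05 kg/m³.
(x−vt)²/(4Dt) = (26.22)²/(4 × 0.106 × 1540) = 1.053; exp(−1.053) = 0.3489.
C = 5.975e-05 × 0.3489 = 2.08e-05 kg/m³.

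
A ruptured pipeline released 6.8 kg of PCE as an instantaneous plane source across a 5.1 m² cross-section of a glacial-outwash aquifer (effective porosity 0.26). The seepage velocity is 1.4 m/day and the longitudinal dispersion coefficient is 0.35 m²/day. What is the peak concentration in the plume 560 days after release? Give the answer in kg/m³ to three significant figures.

0.103 kg/m³

The peak of an instantaneous 1D plume sits at x = vt; there the Gaussian factor is 1 and C_max = M/(n_e·A·√(4πDt)), where n_e·A is the pore area the mass is dissolved in.
√(4πDt) = √(4π × 0.35 × 560) = 49.63 m, so C_max = 6.8/(0.26 × 5.1 × 49.63) = 0.103 kg/m³.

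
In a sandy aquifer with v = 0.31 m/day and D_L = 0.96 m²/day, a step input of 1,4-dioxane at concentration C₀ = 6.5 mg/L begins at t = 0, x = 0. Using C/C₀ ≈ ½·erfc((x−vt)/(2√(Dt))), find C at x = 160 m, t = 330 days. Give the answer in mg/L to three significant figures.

For a continuous step input, C/C₀ ≈ ½·erfc((x−vt)/(2√(Dt))).
vt = 0.31 × 330 = 102.3 m and 2√(Dt) = 2√(0.96 × 330) = 35.60 m.
Argument (x−vt)/(2√(Dt)) = (160 − 102.3)/35.60 = 1.621; ½·erfc(1.621) = 0.01094.
C = 6.5 × 0.01094 = 0.0711 mg/L.

0.0711 mg/L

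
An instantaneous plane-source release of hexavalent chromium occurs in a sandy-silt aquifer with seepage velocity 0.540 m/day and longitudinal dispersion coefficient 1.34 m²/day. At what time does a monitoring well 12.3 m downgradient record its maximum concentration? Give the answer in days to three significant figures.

For the 1D instantaneous-source solution, setting ∂C/∂t = 0 at fixed x gives v²t² + 2Dt − x² = 0, so t = (√(D² + v²x²) − D)/v².
√(D² + v²x²) = √(1.34² + 0.540² × 12.3²) = 6.776; v² = 0.2916.
t = (6.776 − 1.34)/0.2916 = 18.6 days (vs. the pure-advection estimate x/v = 22.8 d).

18.6 days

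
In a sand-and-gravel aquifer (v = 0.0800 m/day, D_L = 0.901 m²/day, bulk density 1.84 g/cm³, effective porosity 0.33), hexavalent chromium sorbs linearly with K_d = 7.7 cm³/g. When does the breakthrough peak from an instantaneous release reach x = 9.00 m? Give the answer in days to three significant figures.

1730 days

Retardation factor R = 1 + ρ_b·K_d/n = 1 + 1.84 × 7.7/0.33 = 43.93.
Sorption retards both mechanisms: v_R = v/R = 0.001821 m/day, D_R = D/R = 0.02051 m²/day.
Peak time from v_R²t² + 2D_R t − x² = 0: t = (√(D_R² + v_R²x²) − D_R)/v_R².
√(D_R² + v_R²x²) = √(0.02051² + 0.001821² × 9.00²) = 0.02625; v_R² = 3.316e-06.
t = (0.02625 − 0.02051)/3.316e-06 = 1730 days.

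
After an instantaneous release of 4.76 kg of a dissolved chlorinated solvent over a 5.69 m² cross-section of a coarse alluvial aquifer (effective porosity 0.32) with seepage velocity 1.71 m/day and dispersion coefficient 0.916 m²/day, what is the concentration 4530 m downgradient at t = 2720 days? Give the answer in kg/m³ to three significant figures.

For an instantaneous plane source, C(x,t) = M/(n_e·A·√(4πDt)) · exp(−(x−vt)²/(4Dt)), with n_e·A the pore (flow) area.
Plume center vt = 1.71 × 2720 = 4651.2 m, so the well at 4530 m is 121.2 m upgradient of the peak.
√(4πDt) = 176.9 m, giving peak height M/(n_e·A·√(4πDt)) = 4.76/(0.32 × 5.69 × 176.9) = 0.01478 kg/m³.
(x−vt)²/(4Dt) = (-121.2)²/(4 × 0.916 × 2720) = 1.474; exp(−1.474) = 0.2290.
C = 0.01478 × 0.2290 = 0.00338 kg/m³.

0.00338 kg/m³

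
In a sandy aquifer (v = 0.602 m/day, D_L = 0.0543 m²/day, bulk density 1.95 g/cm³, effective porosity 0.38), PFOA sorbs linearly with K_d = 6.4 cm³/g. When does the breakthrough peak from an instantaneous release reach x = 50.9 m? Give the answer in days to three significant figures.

Retardation factor R = 1 + ρ_b·K_d/n = 1 + 1.95 × 6.4/0.38 = 33.84.
Sorption retards both mechanisms: v_R = v/R = 0.01779 m/day, D_R = D/R = 0.001605 m²/day.
Peak time from v_R²t² + 2D_R t − x² = 0: t = (√(D_R² + v_R²x²) − D_R)/v_R².
√(D_R² + v_R²x²) = √(0.001605² + 0.01779² × 50.9²) = 0.9055; v_R² = 0.0003165.
t = (0.9055 − 0.001605)/0.0003165 = 2860 days.

2860 days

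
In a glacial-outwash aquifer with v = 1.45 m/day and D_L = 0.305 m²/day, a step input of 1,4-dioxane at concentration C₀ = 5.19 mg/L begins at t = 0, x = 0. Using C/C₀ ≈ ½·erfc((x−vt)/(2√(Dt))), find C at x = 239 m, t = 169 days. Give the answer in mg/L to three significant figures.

For a continuous step input, C/C₀ ≈ ½·erfc((x−vt)/(2√(Dt))).
vt = 1.45 × 169 = 245.05 m and 2√(Dt) = 2√(0.305 × 169) = 14.36 m.
Argument (x−vt)/(2√(Dt)) = (239 − 245.05)/14.36 = -0.4213; ½·erfc(-0.4213) = 0.7243.
C = 5.19 × 0.7243 = 3.76 mg/L.

3.76 mg/L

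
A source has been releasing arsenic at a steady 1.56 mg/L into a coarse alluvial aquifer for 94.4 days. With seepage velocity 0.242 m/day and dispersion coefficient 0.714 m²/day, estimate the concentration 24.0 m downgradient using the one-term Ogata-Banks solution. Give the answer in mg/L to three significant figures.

0.718 mg/L

For a continuous step input, C/C₀ ≈ ½·erfc((x−vt)/(2√(Dt))).
vt = 0.242 × 94.4 = 22.8448 m and 2√(Dt) = 2√(0.714 × 94.4) = 16.42 m.
Argument (x−vt)/(2√(Dt)) = (24.0 − 22.8448)/16.42 = 0.07035; ½·erfc(0.07035) = 0.4604.
C = 1.56 × 0.4604 = 0.718 mg/L.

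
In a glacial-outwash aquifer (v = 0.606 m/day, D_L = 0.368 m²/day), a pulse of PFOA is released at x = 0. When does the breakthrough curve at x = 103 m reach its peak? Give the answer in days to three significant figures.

169 days

For the 1D instantaneous-source solution, setting ∂C/∂t = 0 at fixed x gives v²t² + 2Dt − x² = 0, so t = (√(D² + v²x²) − D)/v².
√(D² + v²x²) = √(0.368² + 0.606² × 103²) = 62.42; v² = 0.367236.
t = (62.42 − 0.368)/0.367236 = 169 days (vs. the pure-advection estimate x/v = 170 d).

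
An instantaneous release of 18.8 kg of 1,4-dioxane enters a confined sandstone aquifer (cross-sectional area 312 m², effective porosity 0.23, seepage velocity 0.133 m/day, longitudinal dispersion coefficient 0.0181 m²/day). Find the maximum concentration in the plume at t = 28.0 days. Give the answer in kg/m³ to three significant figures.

The peak of an instantaneous 1D plume sits at x = vt; there the Gaussian factor is 1 and C_max = M/(n_e·A·√(4πDt)), where n_e·A is the pore area the mass is dissolved in.
√(4πDt) = √(4π × 0.0181 × 28.0) = 2.524 m, so C_max = 18.8/(0.23 × 312 × 2.524) = 0.104 kg/m³.

0.104 kg/m³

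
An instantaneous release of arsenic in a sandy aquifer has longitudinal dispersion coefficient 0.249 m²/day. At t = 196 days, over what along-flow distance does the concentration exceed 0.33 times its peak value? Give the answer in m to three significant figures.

29.4 m

The plume is Gaussian with σ = √(2Dt) = √(2 × 0.249 × 196) = 9.880 m.
C/C_peak = exp(−Δx²/(2σ²)) = 0.33 ⇒ Δx = σ·√(−2 ln 0.33) = 9.880 × 1.489 = 14.71 m.
Width = 2Δx = 29.4 m.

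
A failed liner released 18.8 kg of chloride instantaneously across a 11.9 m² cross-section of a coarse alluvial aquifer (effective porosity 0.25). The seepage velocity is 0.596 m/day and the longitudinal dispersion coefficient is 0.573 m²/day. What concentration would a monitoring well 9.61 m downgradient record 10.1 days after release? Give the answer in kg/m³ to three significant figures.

0.425 kg/m³

For an instantaneous plane source, C(x,t) = M/(n_e·A·√(4πDt)) · exp(−(x−vt)²/(4Dt)), with n_e·A the pore (flow) area.
Plume center vt = 0.596 × 10.1 = 6.0196 m, so the well at 9.61 m is 3.5904 m downgradient of the peak.
√(4πDt) = 8.528 m, giving peak height M/(n_e·A·√(4πDt)) = 18.8/(0.25 × 11.9 × 8.528) = 0.7410 kg/m³.
(x−vt)²/(4Dt) = (3.5904)²/(4 × 0.573 × 10.1) = 0.5569; exp(−0.5569) = 0.5730.
C = 0.7410 × 0.5730 = 0.425 kg/m³.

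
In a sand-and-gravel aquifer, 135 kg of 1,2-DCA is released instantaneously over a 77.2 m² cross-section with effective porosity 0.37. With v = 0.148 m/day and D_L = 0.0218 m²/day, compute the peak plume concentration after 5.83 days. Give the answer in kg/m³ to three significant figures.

The peak of an instantaneous 1D plume sits at x = vt; there the Gaussian factor is 1 and C_max = M/(n_e·A·√(4πDt)), where n_e·A is the pore area the mass is dissolved in.
√(4πDt) = √(4π × 0.0218 × 5.83) = 1.264 m, so C_max = 135/(0.37 × 77.2 × 1.264) = 3.74 kg/m³.

3.74 kg/m³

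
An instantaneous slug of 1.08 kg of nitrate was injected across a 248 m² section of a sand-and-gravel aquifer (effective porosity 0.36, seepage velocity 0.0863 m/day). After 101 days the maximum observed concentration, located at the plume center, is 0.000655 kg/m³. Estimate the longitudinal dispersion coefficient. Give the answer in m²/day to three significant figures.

At the plume center C_max = M/(n_e·A·√(4πDt)), so D = M²/(4πt·(n_e·A·C_max)²).
n_e·A·C_max = 0.36 × 248 × 0.000655 = 0.05848 kg/m.
D = 1.08²/(4π × 101 × 0.05848²) = 0.269 m²/day.

0.269 m²/day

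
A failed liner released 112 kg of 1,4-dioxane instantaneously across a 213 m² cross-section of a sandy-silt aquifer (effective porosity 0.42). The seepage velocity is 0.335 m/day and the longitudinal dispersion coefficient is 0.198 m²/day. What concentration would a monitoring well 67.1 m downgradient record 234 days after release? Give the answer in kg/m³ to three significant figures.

For an instantaneous plane source, C(x,t) = M/(n_e·A·√(4πDt)) · exp(−(x−vt)²/(4Dt)), with n_e·A the pore (flow) area.
Plume center vt = 0.335 × 234 = 78.39 m, so the well at 67.1 m is 11.29 m upgradient of the peak.
√(4πDt) = 24.13 m, giving peak height M/(n_e·A·√(4πDt)) = 112/(0.42 × 213 × 24.13) = 0.05188 kg/m³.
(x−vt)²/(4Dt) = (-11.29)²/(4 × 0.198 × 234) = 0.6878; exp(−0.6878) = 0.5027.
C = 0.05188 × 0.5027 = 0.0261 kg/m³.

0.0261 kg/m³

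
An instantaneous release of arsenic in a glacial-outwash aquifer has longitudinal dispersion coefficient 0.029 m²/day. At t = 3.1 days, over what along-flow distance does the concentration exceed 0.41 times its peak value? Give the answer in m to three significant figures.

1.13 m

The plume is Gaussian with σ = √(2Dt) = √(2 × 0.029 × 3.1) = 0.4240 m.
C/C_peak = exp(−Δx²/(2σ²)) = 0.41 ⇒ Δx = σ·√(−2 ln 0.41) = 0.4240 × 1.335 = 0.5660 m.
Width = 2Δx = 1.13 m.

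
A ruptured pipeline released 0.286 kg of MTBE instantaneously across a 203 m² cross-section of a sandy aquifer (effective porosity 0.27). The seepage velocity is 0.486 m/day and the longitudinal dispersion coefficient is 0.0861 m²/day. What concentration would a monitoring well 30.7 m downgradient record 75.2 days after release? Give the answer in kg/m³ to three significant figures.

0.000155 kg/m³

For an instantaneous plane source, C(x,t) = M/(n_e·A·√(4πDt)) · exp(−(x−vt)²/(4Dt)), with n_e·A the pore (flow) area.
Plume center vt = 0.486 × 75.2 = 36.5472 m, so the well at 30.7 m is 5.8472 m upgradient of the peak.
√(4πDt) = 9.020 m, giving peak height M/(n_e·A·√(4πDt)) = 0.286/(0.27 × 203 × 9.020) = 0.0005785 kg/m³.
(x−vt)²/(4Dt) = (-5.8472)²/(4 × 0.0861 × 75.2) = 1.320; exp(−1.320) = 0.2671.
C = 0.0005785 × 0.2671 = 0.000155 kg/m³.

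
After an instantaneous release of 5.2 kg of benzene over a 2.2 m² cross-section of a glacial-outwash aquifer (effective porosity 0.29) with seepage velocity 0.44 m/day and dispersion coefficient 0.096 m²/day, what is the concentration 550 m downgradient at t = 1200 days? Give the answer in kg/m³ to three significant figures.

For an instantaneous plane source, C(x,t) = M/(n_e·A·√(4πDt)) · exp(−(x−vt)²/(4Dt)), with n_e·A the pore (flow) area.
Plume center vt = 0.44 × 1200 = 528 m, so the well at 550 m is 22 m downgradient of the peak.
√(4πDt) = 38.05 m, giving peak height M/(n_e·A·√(4πDt)) = 5.2/(0.29 × 2.2 × 38.05) = 0.2142 kg/m³.
(x−vt)²/(4Dt) = (22)²/(4 × 0.096 × 1200) = 1.050; exp(−1.050) = 0.3499.
C = 0.2142 × 0.3499 = 0.0749 kg/m³.

0.0749 kg/m³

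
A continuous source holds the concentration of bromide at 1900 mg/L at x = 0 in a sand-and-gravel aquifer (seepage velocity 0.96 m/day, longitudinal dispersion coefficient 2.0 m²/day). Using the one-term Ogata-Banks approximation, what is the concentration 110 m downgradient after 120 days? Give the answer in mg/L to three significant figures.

1130 mg/L

For a continuous step input, C/C₀ ≈ ½·erfc((x−vt)/(2√(Dt))).
vt = 0.96 × 120 = 115.2 m and 2√(Dt) = 2√(2.0 × 120) = 30.98 m.
Argument (x−vt)/(2√(Dt)) = (110 − 115.2)/30.98 = -0.1679; ½·erfc(-0.1679) = 0.5938.
C = 1900 × 0.5938 = 1130 mg/L.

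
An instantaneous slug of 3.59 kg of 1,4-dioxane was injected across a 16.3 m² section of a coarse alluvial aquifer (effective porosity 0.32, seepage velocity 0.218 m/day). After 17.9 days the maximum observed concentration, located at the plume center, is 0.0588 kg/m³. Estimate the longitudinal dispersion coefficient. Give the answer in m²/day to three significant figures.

At the plume center C_max = M/(n_e·A·√(4πDt)), so D = M²/(4πt·(n_e·A·C_max)²).
n_e·A·C_max = 0.32 × 16.3 × 0.0588 = 0.3067 kg/m.
D = 3.59²/(4π × 17.9 × 0.3067²) = 0.609 m²/day.

0.609 m²/day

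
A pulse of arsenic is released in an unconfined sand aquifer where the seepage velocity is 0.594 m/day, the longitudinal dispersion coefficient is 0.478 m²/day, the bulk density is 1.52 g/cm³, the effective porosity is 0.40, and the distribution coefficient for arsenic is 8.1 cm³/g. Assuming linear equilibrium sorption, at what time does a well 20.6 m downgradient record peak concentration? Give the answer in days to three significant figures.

Retardation factor R = 1 + ρ_b·K_d/n = 1 + 1.52 × 8.1/0.40 = 31.78.
Sorption retards both mechanisms: v_R = v/R = 0.01869 m/day, D_R = D/R = 0.01504 m²/day.
Peak time from v_R²t² + 2D_R t − x² = 0: t = (√(D_R² + v_R²x²) − D_R)/v_R².
√(D_R² + v_R²x²) = √(0.01504² + 0.01869² × 20.6²) = 0.3853; v_R² = 0.0003493.
t = (0.3853 − 0.01504)/0.0003493 = 1060 days.

1060 days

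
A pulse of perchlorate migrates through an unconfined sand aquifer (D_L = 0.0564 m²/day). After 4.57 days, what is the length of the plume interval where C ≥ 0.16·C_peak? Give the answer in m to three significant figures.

2.75 m

The plume is Gaussian with σ = √(2Dt) = √(2 × 0.0564 × 4.57) = 0.7180 m.
C/C_peak = exp(−Δx²/(2σ²)) = 0.16 ⇒ Δx = σ·√(−2 ln 0.16) = 0.7180 × 1.914 = 1.374 m.
Width = 2Δx = 2.75 m.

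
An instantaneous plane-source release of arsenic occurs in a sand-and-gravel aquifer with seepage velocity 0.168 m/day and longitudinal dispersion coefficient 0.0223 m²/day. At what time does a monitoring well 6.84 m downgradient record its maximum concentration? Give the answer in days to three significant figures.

39.9 days

For the 1D instantaneous-source solution, setting ∂C/∂t = 0 at fixed x gives v²t² + 2Dt − x² = 0, so t = (√(D² + v²x²) − D)/v².
√(D² + v²x²) = √(0.0223² + 0.168² × 6.84²) = 1.149; v² = 0.028224.
t = (1.149 − 0.0223)/0.028224 = 39.9 days (vs. the pure-advection estimate x/v = 40.7 d).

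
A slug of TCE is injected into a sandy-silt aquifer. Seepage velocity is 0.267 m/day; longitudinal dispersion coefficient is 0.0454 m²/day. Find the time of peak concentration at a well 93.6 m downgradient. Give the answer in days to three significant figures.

350 days

For the 1D instantaneous-source solution, setting ∂C/∂t = 0 at fixed x gives v²t² + 2Dt − x² = 0, so t = (√(D² + v²x²) − D)/v².
√(D² + v²x²) = √(0.0454² + 0.267² × 93.6²) = 24.99; v² = 0.071289.
t = (24.99 − 0.0454)/0.071289 = 350 days (vs. the pure-advection estimate x/v = 351 d).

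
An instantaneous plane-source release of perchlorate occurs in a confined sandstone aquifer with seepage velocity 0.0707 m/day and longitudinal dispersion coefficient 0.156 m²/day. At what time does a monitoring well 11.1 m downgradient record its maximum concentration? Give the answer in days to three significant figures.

129 days

For the 1D instantaneous-source solution, setting ∂C/∂t = 0 at fixed x gives v²t² + 2Dt − x² = 0, so t = (√(D² + v²x²) − D)/v².
√(D² + v²x²) = √(0.156² + 0.0707² × 11.1²) = 0.8001; v² = 0.00499849.
t = (0.8001 − 0.156)/0.00499849 = 129 days (vs. the pure-advection estimate x/v = 157 d).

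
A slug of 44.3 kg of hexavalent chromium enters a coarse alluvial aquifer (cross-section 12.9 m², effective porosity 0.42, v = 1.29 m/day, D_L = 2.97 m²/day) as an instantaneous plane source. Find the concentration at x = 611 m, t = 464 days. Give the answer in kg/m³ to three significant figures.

0.0604 kg/m³

For an instantaneous plane source, C(x,t) = M/(n_e·A·√(4πDt)) · exp(−(x−vt)²/(4Dt)), with n_e·A the pore (flow) area.
Plume center vt = 1.29 × 464 = 598.56 m, so the well at 611 m is 12.44 m downgradient of the peak.
√(4πDt) = 131.6 m, giving peak height M/(n_e·A·√(4πDt)) = 44.3/(0.42 × 12.9 × 131.6) = 0.06213 kg/m³.
(x−vt)²/(4Dt) = (12.44)²/(4 × 2.97 × 464) = 0.02807; exp(−0.02807) = 0.9723.
C = 0.06213 × 0.9723 = 0.0604 kg/m³.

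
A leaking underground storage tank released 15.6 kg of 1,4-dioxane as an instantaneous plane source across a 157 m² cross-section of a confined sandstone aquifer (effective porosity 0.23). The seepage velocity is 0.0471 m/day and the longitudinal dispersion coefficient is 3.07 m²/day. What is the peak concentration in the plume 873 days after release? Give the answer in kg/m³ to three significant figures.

0.00235 kg/m³

The peak of an instantaneous 1D plume sits at x = vt; there the Gaussian factor is 1 and C_max = M/(n_e·A·√(4πDt)), where n_e·A is the pore area the mass is dissolved in.
√(4πDt) = √(4π × 3.07 × 873) = 183.5 m, so C_max = 15.6/(0.23 × 157 × 183.5) = 0.00235 kg/m³.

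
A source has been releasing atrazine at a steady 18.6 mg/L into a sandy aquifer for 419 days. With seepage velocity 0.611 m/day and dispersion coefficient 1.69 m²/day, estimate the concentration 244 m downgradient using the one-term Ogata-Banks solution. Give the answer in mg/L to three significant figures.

11.6 mg/L

For a continuous step input, C/C₀ ≈ ½·erfc((x−vt)/(2√(Dt))).
vt = 0.611 × 419 = 256.009 m and 2√(Dt) = 2√(1.69 × 419) = 53.22 m.
Argument (x−vt)/(2√(Dt)) = (244 − 256.009)/53.22 = -0.2256; ½·erfc(-0.2256) = 0.6252.
C = 18.6 × 0.6252 = 11.6 mg/L.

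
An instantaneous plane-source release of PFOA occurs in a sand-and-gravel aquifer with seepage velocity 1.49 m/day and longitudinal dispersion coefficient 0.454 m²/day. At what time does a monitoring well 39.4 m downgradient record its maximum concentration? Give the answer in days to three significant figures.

26.2 days

For the 1D instantaneous-source solution, setting ∂C/∂t = 0 at fixed x gives v²t² + 2Dt − x² = 0, so t = (√(D² + v²x²) − D)/v².
√(D² + v²x²) = √(0.454² + 1.49² × 39.4²) = 58.71; v² = 2.2201.
t = (58.71 − 0.454)/2.2201 = 26.2 days (vs. the pure-advection estimate x/v = 26.4 d).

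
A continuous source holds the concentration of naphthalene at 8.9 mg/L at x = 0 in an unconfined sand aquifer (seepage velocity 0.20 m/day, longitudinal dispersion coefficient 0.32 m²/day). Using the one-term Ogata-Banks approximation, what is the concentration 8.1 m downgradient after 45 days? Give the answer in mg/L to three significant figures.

5.04 mg/L

For a continuous step input, C/C₀ ≈ ½·erfc((x−vt)/(2√(Dt))).
vt = 0.20 × 45 = 9 m and 2√(Dt) = 2√(0.32 × 45) = 7.589 m.
Argument (x−vt)/(2√(Dt)) = (8.1 − 9)/7.589 = -0.1186; ½·erfc(-0.1186) = 0.5666.
C = 8.9 × 0.5666 = 5.04 mg/L.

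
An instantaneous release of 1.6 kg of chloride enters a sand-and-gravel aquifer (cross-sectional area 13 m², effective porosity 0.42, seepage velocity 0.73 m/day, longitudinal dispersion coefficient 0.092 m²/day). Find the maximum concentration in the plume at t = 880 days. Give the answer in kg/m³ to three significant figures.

0.00919 kg/m³

The peak of an instantaneous 1D plume sits at x = vt; there the Gaussian factor is 1 and C_max = M/(n_e·A·√(4πDt)), where n_e·A is the pore area the mass is dissolved in.
√(4πDt) = √(4π × 0.092 × 880) = 31.90 m, so C_max = 1.6/(0.42 × 13 × 31.90) = 0.00919 kg/m³.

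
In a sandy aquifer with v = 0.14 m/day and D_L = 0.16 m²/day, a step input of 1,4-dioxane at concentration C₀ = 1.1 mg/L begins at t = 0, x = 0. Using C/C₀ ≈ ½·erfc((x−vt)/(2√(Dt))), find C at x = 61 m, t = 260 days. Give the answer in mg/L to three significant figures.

0.00385 mg/L

For a continuous step input, C/C₀ ≈ ½·erfc((x−vt)/(2√(Dt))).
vt = 0.14 × 260 = 36.4 m and 2√(Dt) = 2√(0.16 × 260) = 12.90 m.
Argument (x−vt)/(2√(Dt)) = (61 − 36.4)/12.90 = 1.907; ½·erfc(1.907) = 0.003499.
C = 1.1 × 0.003499 = 0.00385 mg/L.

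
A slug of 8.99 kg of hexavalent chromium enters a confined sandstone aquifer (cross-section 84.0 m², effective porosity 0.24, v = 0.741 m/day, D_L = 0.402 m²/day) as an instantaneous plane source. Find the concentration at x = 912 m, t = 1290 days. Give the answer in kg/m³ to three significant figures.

0.00218 kg/m³

For an instantaneous plane source, C(x,t) = M/(n_e·A·√(4πDt)) · exp(−(x−vt)²/(4Dt)), with n_e·A the pore (flow) area.
Plume center vt = 0.741 × 1290 = 955.89 m, so the well at 912 m is 43.89 m upgradient of the peak.
√(4πDt) = 80.73 m, giving peak height M/(n_e·A·√(4πDt)) = 8.99/(0.24 × 84.0 × 80.73) = 0.005524 kg/m³.
(x−vt)²/(4Dt) = (-43.89)²/(4 × 0.402 × 1290) = 0.9287; exp(−0.9287) = 0.3951.
C = 0.005524 × 0.3951 = 0.00218 kg/m³.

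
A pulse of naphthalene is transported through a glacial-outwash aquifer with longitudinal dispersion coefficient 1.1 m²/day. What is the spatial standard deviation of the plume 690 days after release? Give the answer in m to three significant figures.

Dispersive spreading gives a Gaussian with σ² = 2Dt; advection only shifts the center.
σ = √(2 × 1.1 × 690) = 39.0 m.

39.0 m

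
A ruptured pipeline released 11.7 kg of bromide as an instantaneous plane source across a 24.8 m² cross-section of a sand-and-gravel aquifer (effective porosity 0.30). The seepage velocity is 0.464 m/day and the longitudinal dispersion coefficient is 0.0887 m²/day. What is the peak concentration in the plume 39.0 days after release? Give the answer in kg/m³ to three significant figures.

The peak of an instantaneous 1D plume sits at x = vt; there the Gaussian factor is 1 and C_max = M/(n_e·A·√(4πDt)), where n_e·A is the pore area the mass is dissolved in.
√(4πDt) = √(4π × 0.0887 × 39.0) = 6.593 m, so C_max = 11.7/(0.30 × 24.8 × 6.593) = 0.239 kg/m³.

0.239 kg/m³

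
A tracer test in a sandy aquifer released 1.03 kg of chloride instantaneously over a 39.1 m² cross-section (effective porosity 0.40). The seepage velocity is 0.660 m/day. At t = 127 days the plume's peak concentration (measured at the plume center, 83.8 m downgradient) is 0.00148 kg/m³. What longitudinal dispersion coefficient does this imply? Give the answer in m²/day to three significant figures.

1.24 m²/day

At the plume center C_max = M/(n_e·A·√(4πDt)), so D = M²/(4πt·(n_e·A·C_max)²).
n_e·A·C_max = 0.40 × 39.1 × 0.00148 = 0.02315 kg/m.
D = 1.03²/(4π × 127 × 0.02315²) = 1.24 m²/day.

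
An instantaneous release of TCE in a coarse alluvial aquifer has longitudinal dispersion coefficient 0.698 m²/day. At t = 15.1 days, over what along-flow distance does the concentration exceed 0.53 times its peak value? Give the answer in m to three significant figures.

The plume is Gaussian with σ = √(2Dt) = √(2 × 0.698 × 15.1) = 4.591 m.
C/C_peak = exp(−Δx²/(2σ²)) = 0.53 ⇒ Δx = σ·√(−2 ln 0.53) = 4.591 × 1.127 = 5.174 m.
Width = 2Δx = 10.3 m.

10.3 m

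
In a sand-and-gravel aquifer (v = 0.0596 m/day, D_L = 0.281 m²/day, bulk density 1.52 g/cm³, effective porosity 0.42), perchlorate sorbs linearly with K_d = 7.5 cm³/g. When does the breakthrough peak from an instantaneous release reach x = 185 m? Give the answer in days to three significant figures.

85200 days

Retardation factor R = 1 + ρ_b·K_d/n = 1 + 1.52 × 7.5/0.42 = 28.14.
Sorption retards both mechanisms: v_R = v/R = 0.002118 m/day, D_R = D/R = 0.009986 m²/day.
Peak time from v_R²t² + 2D_R t − x² = 0: t = (√(D_R² + v_R²x²) − D_R)/v_R².
√(D_R² + v_R²x²) = √(0.009986² + 0.002118² × 185²) = 0.3920; v_R² = 4.486e-06.
t = (0.3920 − 0.009986)/4.486e-06 = 85200 days.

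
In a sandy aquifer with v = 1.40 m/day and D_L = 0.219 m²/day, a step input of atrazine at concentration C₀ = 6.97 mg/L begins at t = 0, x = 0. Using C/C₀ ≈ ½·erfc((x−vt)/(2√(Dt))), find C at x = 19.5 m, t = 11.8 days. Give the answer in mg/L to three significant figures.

0.662 mg/L

For a continuous step input, C/C₀ ≈ ½·erfc((x−vt)/(2√(Dt))).
vt = 1.40 × 11.8 = 16.52 m and 2√(Dt) = 2√(0.219 × 11.8) = 3.215 m.
Argument (x−vt)/(2√(Dt)) = (19.5 − 16.52)/3.215 = 0.9269; ½·erfc(0.9269) = 0.09496.
C = 6.97 × 0.09496 = 0.662 mg/L.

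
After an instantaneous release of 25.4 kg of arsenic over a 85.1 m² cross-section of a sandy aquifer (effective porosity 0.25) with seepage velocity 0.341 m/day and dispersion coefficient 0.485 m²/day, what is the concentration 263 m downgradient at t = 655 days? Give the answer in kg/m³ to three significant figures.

0.00549 kg/m³

For an instantaneous plane source, C(x,t) = M/(n_e·A·√(4πDt)) · exp(−(x−vt)²/(4Dt)), with n_e·A the pore (flow) area.
Plume center vt = 0.341 × 655 = 223.355 m, so the well at 263 m is 39.645 m downgradient of the peak.
√(4πDt) = 63.18 m, giving peak height M/(n_e·A·√(4πDt)) = 25.4/(0.25 × 85.1 × 63.18) = 0.01890 kg/m³.
(x−vt)²/(4Dt) = (39.645)²/(4 × 0.485 × 655) = 1.237; exp(−1.237) = 0.2903.
C = 0.01890 × 0.2903 = 0.00549 kg/m³.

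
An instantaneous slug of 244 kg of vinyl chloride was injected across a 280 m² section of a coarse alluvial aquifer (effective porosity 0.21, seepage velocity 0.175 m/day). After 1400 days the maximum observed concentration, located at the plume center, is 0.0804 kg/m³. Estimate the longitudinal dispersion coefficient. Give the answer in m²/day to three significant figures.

0.151 m²/day

At the plume center C_max = M/(n_e·A·√(4πDt)), so D = M²/(4πt·(n_e·A·C_max)²).
n_e·A·C_max = 0.21 × 280 × 0.0804 = 4.728 kg/m.
D = 244²/(4π × 1400 × 4.728²) = 0.151 m²/day.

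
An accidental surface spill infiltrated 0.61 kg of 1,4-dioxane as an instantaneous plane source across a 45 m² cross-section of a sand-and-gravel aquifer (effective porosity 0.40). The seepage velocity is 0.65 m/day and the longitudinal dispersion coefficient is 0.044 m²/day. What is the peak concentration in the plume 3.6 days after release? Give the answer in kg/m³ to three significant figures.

The peak of an instantaneous 1D plume sits at x = vt; there the Gaussian factor is 1 and C_max = M/(n_e·A·√(4πDt)), where n_e·A is the pore area the mass is dissolved in.
√(4πDt) = √(4π × 0.044 × 3.6) = 1.411 m, so C_max = 0.61/(0.40 × 45 × 1.411) = 0.0240 kg/m³.

0.0240 kg/m³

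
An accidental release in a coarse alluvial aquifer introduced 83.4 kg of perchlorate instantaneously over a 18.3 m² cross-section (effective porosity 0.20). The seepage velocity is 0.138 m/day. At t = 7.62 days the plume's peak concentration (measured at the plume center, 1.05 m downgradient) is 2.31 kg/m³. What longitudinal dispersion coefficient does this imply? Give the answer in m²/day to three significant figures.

1.02 m²/day

At the plume center C_max = M/(n_e·A·√(4πDt)), so D = M²/(4πt·(n_e·A·C_max)²).
n_e·A·C_max = 0.20 × 18.3 × 2.31 = 8.455 kg/m.
D = 83.4²/(4π × 7.62 × 8.455²) = 1.02 m²/day.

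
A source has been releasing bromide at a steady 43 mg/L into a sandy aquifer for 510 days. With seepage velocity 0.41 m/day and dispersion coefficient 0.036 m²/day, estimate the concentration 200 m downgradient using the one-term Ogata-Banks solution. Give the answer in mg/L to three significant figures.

40.1 mg/L

For a continuous step input, C/C₀ ≈ ½·erfc((x−vt)/(2√(Dt))).
vt = 0.41 × 510 = 209.1 m and 2√(Dt) = 2√(0.036 × 510) = 8.570 m.
Argument (x−vt)/(2√(Dt)) = (200 − 209.1)/8.570 = -1.062; ½·erfc(-1.062) = 0.9334.
C = 43 × 0.9334 = 40.1 mg/L.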